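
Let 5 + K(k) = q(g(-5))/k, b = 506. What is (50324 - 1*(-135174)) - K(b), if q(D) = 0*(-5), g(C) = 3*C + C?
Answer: 185503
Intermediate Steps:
g(C) = 4*C
q(D) = 0
K(k) = -5 (K(k) = -5 + 0/k = -5 + 0 = -5)
(50324 - 1*(-135174)) - K(b) = (50324 - 1*(-135174)) - 1*(-5) = (50324 + 135174) + 5 = 185498 + 5 = 185503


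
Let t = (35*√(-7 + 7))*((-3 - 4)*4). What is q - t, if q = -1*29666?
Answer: -29666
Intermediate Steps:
q = -29666
t = 0 (t = (35*√0)*(-7*4) = (35*0)*(-28) = 0*(-28) = 0)
q - t = -29666 - 1*0 = -29666 + 0 = -29666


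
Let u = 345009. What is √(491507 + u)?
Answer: 2*√209129 ≈ 914.61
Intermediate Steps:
√(491507 + u) = √(491507 + 345009) = √836516 = 2*√209129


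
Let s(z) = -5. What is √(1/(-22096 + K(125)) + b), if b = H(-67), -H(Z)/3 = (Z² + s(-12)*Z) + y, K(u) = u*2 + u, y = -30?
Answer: I*√6785454098983/21721 ≈ 119.92*I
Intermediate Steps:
K(u) = 3*u (K(u) = 2*u + u = 3*u)
H(Z) = 90 - 3*Z² + 15*Z (H(Z) = -3*((Z² - 5*Z) - 30) = -3*(-30 + Z² - 5*Z) = 90 - 3*Z² + 15*Z)
b = -14382 (b = 90 - 3*(-67)² + 15*(-67) = 90 - 3*4489 - 1005 = 90 - 13467 - 1005 = -14382)
√(1/(-22096 + K(125)) + b) = √(1/(-22096 + 3*125) - 14382) = √(1/(-22096 + 375) - 14382) = √(1/(-21721) - 14382) = √(-1/21721 - 14382) = √(-312391423/21721) = I*√6785454098983/21721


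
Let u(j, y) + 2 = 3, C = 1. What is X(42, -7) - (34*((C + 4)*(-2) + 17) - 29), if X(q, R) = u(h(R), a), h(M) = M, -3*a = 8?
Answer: -208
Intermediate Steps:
a = -8/3 (a = -⅓*8 = -8/3 ≈ -2.6667)
u(j, y) = 1 (u(j, y) = -2 + 3 = 1)
X(q, R) = 1
X(42, -7) - (34*((C + 4)*(-2) + 17) - 29) = 1 - (34*((1 + 4)*(-2) + 17) - 29) = 1 - (34*(5*(-2) + 17) - 29) = 1 - (34*(-10 + 17) - 29) = 1 - (34*7 - 29) = 1 - (238 - 29) = 1 - 1*209 = 1 - 209 = -208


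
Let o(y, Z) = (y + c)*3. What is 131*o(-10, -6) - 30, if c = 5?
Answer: -1995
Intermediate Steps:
o(y, Z) = 15 + 3*y (o(y, Z) = (y + 5)*3 = (5 + y)*3 = 15 + 3*y)
131*o(-10, -6) - 30 = 131*(15 + 3*(-10)) - 30 = 131*(15 - 30) - 30 = 131*(-15) - 30 = -1965 - 30 = -1995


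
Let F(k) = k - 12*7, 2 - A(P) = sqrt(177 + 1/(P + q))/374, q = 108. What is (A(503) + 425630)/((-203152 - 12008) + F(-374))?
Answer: -212816/107809 + sqrt(16519607)/24635865826 ≈ -1.9740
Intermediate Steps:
A(P) = 2 - sqrt(177 + 1/(108 + P))/374 (A(P) = 2 - sqrt(177 + 1/(P + 108))/374 = 2 - sqrt(177 + 1/(108 + P))/374)
F(k) = -84 + k (F(k) = k - 84 = -84 + k)
(A(503) + 425630)/((-203152 - 12008) + F(-374)) = ((2 - sqrt(19117 + 177*503)/sqrt(108 + 503)/374) + 425630)/((-203152 - 12008) + (-84 - 374)) = ((2 - sqrt(611)*sqrt(19117 + 89031)/611/374) + 425630)/(-215160 - 458) = ((2 - 2*sqrt(16519607)/611/374) + 425630)/(-215618) = ((2 - sqrt(16519607)/114257) + 425630)*(-1/215618) = (425632 - sqrt(16519607)/114257)*(-1/215618) = -212816/107809 + sqrt(16519607)/24635865826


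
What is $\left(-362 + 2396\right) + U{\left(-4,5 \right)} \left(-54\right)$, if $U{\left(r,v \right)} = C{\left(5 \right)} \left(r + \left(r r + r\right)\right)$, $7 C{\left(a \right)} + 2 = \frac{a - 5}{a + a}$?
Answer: $\frac{15102}{7} \approx 2157.4$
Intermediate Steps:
$C{\left(a \right)} = - \frac{2}{7} + \frac{-5 + a}{14 a}$ ($C{\left(a \right)} = - \frac{2}{7} + \frac{\left(a - 5\right) \frac{1}{a + a}}{7} = - \frac{2}{7} + \frac{\left(-5 + a\right) \frac{1}{2 a}}{7} = - \frac{2}{7} + \frac{\frac{1}{2} \frac{1}{a} \left(-5 + a\right)}{7} = - \frac{2}{7} + \frac{-5 + a}{14 a}$)
$U{\left(r,v \right)} = - \frac{4 r}{7} - \frac{2 r^{2}}{7}$ ($U{\left(r,v \right)} = \frac{-5 - 15}{14 \cdot 5} \left(r + \left(r r + r\right)\right) = \frac{1}{14} \cdot \frac{1}{5} \left(-5 - 15\right) \left(r + \left(r^{2} + r\right)\right) = \frac{1}{14} \cdot \frac{1}{5} \left(-20\right) \left(r + \left(r + r^{2}\right)\right) = - \frac{2 \left(r^{2} + 2 r\right)}{7} = - \frac{4 r}{7} - \frac{2 r^{2}}{7}$)
$\left(-362 + 2396\right) + U{\left(-4,5 \right)} \left(-54\right) = \left(-362 + 2396\right) + \left(- \frac{2}{7}\right) \left(-4\right) \left(2 - 4\right) \left(-54\right) = 2034 + \left(- \frac{2}{7}\right) \left(-4\right) \left(-2\right) \left(-54\right) = 2034 - - \frac{864}{7} = 2034 + \frac{864}{7} = \frac{15102}{7}$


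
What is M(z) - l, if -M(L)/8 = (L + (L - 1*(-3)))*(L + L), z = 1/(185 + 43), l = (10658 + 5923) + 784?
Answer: -56419571/3249 ≈ -17365.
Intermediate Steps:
l = 17365 (l = 16581 + 784 = 17365)
z = 1/228 ≈ 0.0043860
M(L) = -16*L*(3 + 2*L) (M(L) = -8*(L + (L - 1*(-3)))*(L + L) = -8*(L + (L + 3))*2*L = -8*(L + (3 + L))*2*L = -8*(3 + 2*L)*2*L = -16*L*(3 + 2*L))
M(z) - l = -16*1/228*(3 + 2*(1/228)) - 1*17365 = -16*1/228*(3 + 1/114) - 17365 = -16*1/228*343/114 - 17365 = -686/3249 - 17365 = -56419571/3249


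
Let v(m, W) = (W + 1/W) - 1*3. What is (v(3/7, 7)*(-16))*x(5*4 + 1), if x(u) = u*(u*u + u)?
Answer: -643104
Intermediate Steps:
v(m, W) = -3 + W + 1/W (v(m, W) = (W + 1/W) - 3 = -3 + W + 1/W)
x(u) = u*(u + u²) (x(u) = u*(u² + u) = u*(u + u²))
(v(3/7, 7)*(-16))*x(5*4 + 1) = ((-3 + 7 + 1/7)*(-16))*((5*4 + 1)²*(1 + (5*4 + 1))) = ((-3 + 7 + ⅐)*(-16))*((20 + 1)²*(1 + (20 + 1))) = ((29/7)*(-16))*(21²*(1 + 21)) = -29232*22 = -464/7*9702 = -643104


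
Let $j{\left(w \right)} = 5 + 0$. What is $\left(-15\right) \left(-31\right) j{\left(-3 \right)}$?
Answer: $2325$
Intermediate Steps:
$j{\left(w \right)} = 5$
$\left(-15\right) \left(-31\right) j{\left(-3 \right)} = \left(-15\right) \left(-31\right) 5 = 465 \cdot 5 = 2325$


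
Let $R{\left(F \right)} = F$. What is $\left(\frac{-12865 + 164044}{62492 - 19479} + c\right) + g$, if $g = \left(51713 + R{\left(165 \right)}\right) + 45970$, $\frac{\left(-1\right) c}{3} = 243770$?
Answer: $- \frac{27246949827}{43013} \approx -6.3346 \cdot 10^{5}$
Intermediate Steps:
$c = -731310$ ($c = \left(-3\right) 243770 = -731310$)
$g = 97848$ ($g = \left(51713 + 165\right) + 45970 = 51878 + 45970 = 97848$)
$\left(\frac{-12865 + 164044}{62492 - 19479} + c\right) + g = \left(\frac{-12865 + 164044}{62492 - 19479} - 731310\right) + 97848 = \left(\frac{151179}{43013} - 731310\right) + 97848 = - \frac{31455685851}{43013} + 97848 = - \frac{27246949827}{43013}$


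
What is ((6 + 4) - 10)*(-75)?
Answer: 0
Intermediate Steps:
((6 + 4) - 10)*(-75) = (10 - 10)*(-75) = 0*(-75) = 0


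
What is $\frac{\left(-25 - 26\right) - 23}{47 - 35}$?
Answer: $- \frac{37}{6} \approx -6.1667$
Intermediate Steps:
$\frac{\left(-25 - 26\right) - 23}{47 - 35} = \frac{\left(-25 - 26\right) - 23}{12} = \left(-51 - 23\right) \frac{1}{12} = \left(-74\right) \frac{1}{12} = - \frac{37}{6}$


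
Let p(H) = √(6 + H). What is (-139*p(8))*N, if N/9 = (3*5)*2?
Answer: -37530*√14 ≈ -1.4042e+5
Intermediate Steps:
N = 270 (N = 9*((3*5)*2) = 9*(15*2) = 9*30 = 270)
(-139*p(8))*N = -139*√(6 + 8)*270 = -139*√14*270 = -37530*√14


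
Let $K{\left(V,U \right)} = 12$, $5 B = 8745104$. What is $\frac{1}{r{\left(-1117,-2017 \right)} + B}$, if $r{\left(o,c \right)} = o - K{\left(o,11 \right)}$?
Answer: $\frac{5}{8739459} \approx 5.7212 \cdot 10^{-7}$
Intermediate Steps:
$B = \frac{8745104}{5}$ ($B = \frac{1}{5} \cdot 8745104 = \frac{8745104}{5} \approx 1.749 \cdot 10^{6}$)
$r{\left(o,c \right)} = -12 + o$ ($r{\left(o,c \right)} = o - 12 = -12 + o$)
$\frac{1}{r{\left(-1117,-2017 \right)} + B} = \frac{1}{\left(-12 - 1117\right) + \frac{8745104}{5}} = \frac{1}{-1129 + \frac{8745104}{5}} = \frac{1}{\frac{8739459}{5}} = \frac{5}{8739459}$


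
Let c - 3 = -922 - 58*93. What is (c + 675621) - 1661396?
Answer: -992088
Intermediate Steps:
c = -6313 (c = 3 + (-922 - 58*93) = 3 + (-922 - 5394) = 3 - 6316 = -6313)
(c + 675621) - 1661396 = (-6313 + 675621) - 1661396 = 669308 - 1661396 = -992088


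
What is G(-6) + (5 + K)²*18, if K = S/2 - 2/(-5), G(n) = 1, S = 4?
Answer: 24667/25 ≈ 986.68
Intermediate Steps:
K = 12/5 (K = 4/2 - 2/(-5) = 4*(½) - 2*(-⅕) = 2 + ⅖ = 12/5 ≈ 2.4000)
G(-6) + (5 + K)²*18 = 1 + (5 + 12/5)²*18 = 1 + (37/5)²*18 = 1 + (1369/25)*18 = 1 + 24642/25 = 24667/25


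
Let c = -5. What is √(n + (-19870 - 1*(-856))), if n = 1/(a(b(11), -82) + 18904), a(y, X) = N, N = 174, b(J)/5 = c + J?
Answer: I*√6920527158098/19078 ≈ 137.89*I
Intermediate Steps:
b(J) = -25 + 5*J (b(J) = 5*(-5 + J) = -25 + 5*J)
a(y, X) = 174
n = 1/19078 (n = 1/(174 + 18904) = 1/19078 ≈ 5.2416e-5)
√(n + (-19870 - 1*(-856))) = √(1/19078 + (-19870 - 1*(-856))) = √(1/19078 + (-19870 + 856)) = √(1/19078 - 19014) = √(-362749091/19078) = I*√6920527158098/19078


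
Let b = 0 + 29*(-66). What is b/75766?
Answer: -957/37883 ≈ -0.025262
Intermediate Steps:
b = -1914 (b = 0 - 1914 = -1914)
b/75766 = -1914/75766 = -1914*1/75766 = -957/37883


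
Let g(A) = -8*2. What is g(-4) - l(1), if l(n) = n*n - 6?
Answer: -11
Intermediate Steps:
l(n) = -6 + n² (l(n) = n² - 6 = -6 + n²)
g(A) = -16
g(-4) - l(1) = -16 - (-6 + 1²) = -16 - (-6 + 1) = -16 - 1*(-5) = -16 + 5 = -11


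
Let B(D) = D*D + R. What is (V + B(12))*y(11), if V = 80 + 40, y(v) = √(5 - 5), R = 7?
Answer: 0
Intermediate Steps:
B(D) = 7 + D² (B(D) = D*D + 7 = D² + 7 = 7 + D²)
y(v) = 0 (y(v) = √0 = 0)
V = 120
(V + B(12))*y(11) = (120 + (7 + 12²))*0 = (120 + (7 + 144))*0 = (120 + 151)*0 = 271*0 = 0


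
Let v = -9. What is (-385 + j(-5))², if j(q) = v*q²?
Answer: 372100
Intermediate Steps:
j(q) = -9*q²
(-385 + j(-5))² = (-385 - 9*(-5)²)² = (-385 - 9*25)² = (-385 - 225)² = (-610)² = 372100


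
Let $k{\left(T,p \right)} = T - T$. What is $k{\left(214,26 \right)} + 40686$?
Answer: $40686$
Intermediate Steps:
$k{\left(T,p \right)} = 0$
$k{\left(214,26 \right)} + 40686 = 0 + 40686 = 40686$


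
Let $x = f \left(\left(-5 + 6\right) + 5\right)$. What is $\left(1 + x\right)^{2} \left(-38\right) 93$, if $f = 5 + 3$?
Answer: $-8485134$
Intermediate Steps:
$f = 8$
$x = 48$ ($x = 8 \left(\left(-5 + 6\right) + 5\right) = 8 \left(1 + 5\right) = 8 \cdot 6 = 48$)
$\left(1 + x\right)^{2} \left(-38\right) 93 = \left(1 + 48\right)^{2} \left(-38\right) 93 = 49^{2} \left(-38\right) 93 = 2401 \left(-38\right) 93 = \left(-91238\right) 93 = -8485134$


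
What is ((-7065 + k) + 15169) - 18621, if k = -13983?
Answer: -24500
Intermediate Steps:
((-7065 + k) + 15169) - 18621 = ((-7065 - 13983) + 15169) - 18621 = (-21048 + 15169) - 18621 = -5879 - 18621 = -24500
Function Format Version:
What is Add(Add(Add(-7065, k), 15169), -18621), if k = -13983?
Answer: -24500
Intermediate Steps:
Add(Add(Add(-7065, k), 15169), -18621) = Add(Add(Add(-7065, -13983), 15169), -18621) = Add(Add(-21048, 15169), -18621) = Add(-5879, -18621) = -24500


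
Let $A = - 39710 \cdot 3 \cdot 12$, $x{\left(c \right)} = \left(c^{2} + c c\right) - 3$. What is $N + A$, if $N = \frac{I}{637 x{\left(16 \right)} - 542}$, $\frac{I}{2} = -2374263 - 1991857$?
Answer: $- \frac{462744438200}{323691} \approx -1.4296 \cdot 10^{6}$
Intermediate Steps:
$x{\left(c \right)} = -3 + 2 c^{2}$ ($x{\left(c \right)} = \left(c^{2} + c^{2}\right) - 3 = 2 c^{2} - 3 = -3 + 2 c^{2}$)
$I = -8732240$ ($I = 2 \left(-2374263 - 1991857\right) = 2 \left(-4366120\right) = -8732240$)
$A = -1429560$ ($A = \left(-39710\right) 36 = -1429560$)
$N = - \frac{8732240}{323691}$ ($N = - \frac{8732240}{637 \left(-3 + 2 \cdot 16^{2}\right) - 542} = - \frac{8732240}{637 \left(-3 + 2 \cdot 256\right) - 542} = - \frac{8732240}{637 \left(-3 + 512\right) - 542} = - \frac{8732240}{637 \cdot 509 - 542} = - \frac{8732240}{324233 - 542} = - \frac{8732240}{323691} \approx -26.977$)
$N + A = - \frac{8732240}{323691} - 1429560 = - \frac{462744438200}{323691}$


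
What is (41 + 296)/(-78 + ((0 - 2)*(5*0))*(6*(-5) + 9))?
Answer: -337/78 ≈ -4.3205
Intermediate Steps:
(41 + 296)/(-78 + ((0 - 2)*(5*0))*(6*(-5) + 9)) = 337/(-78 + (-2*0)*(-30 + 9)) = 337/(-78 + 0*(-21)) = 337/(-78 + 0) = 337/(-78) = 337*(-1/78) = -337/78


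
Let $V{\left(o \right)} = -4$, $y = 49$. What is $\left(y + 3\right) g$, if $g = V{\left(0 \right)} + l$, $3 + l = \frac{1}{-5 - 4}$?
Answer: $- \frac{3328}{9} \approx -369.78$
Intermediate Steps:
$l = - \frac{28}{9}$ ($l = -3 + \frac{1}{-5 - 4} = -3 + \frac{1}{-9} = -3 - \frac{1}{9} = - \frac{28}{9} \approx -3.1111$)
$g = - \frac{64}{9}$ ($g = -4 - \frac{28}{9} = - \frac{64}{9} \approx -7.1111$)
$\left(y + 3\right) g = \left(49 + 3\right) \left(- \frac{64}{9}\right) = 52 \left(- \frac{64}{9}\right) = - \frac{3328}{9}$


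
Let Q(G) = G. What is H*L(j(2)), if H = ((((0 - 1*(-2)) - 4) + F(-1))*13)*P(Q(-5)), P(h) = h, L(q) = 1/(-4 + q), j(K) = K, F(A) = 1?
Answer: -65/2 ≈ -32.500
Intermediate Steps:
H = 65 (H = ((((0 - 1*(-2)) - 4) + 1)*13)*(-5) = ((((0 + 2) - 4) + 1)*13)*(-5) = (((2 - 4) + 1)*13)*(-5) = ((-2 + 1)*13)*(-5) = -1*13*(-5) = -13*(-5) = 65)
H*L(j(2)) = 65/(-4 + 2) = 65/(-2) = 65*(-1/2) = -65/2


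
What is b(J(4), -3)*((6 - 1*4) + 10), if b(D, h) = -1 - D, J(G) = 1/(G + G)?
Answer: -27/2 ≈ -13.500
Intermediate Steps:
J(G) = 1/(2*G)
b(J(4), -3)*((6 - 1*4) + 10) = (-1 - 1/(2*4))*((6 - 1*4) + 10) = (-1 - 1/(2*4))*((6 - 4) + 10) = (-1 - 1*1/8)*(2 + 10) = (-1 - 1/8)*12 = -9/8*12 = -27/2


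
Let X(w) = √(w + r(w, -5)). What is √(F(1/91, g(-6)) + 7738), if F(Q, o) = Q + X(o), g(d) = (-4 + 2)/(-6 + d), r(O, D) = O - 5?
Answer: √(576706221 + 24843*I*√42)/273 ≈ 87.966 + 0.012279*I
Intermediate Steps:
r(O, D) = -5 + O
g(d) = -2/(-6 + d)
X(w) = √(-5 + 2*w) (X(w) = √(w + (-5 + w)) = √(-5 + 2*w))
F(Q, o) = Q + √(-5 + 2*o)
√(F(1/91, g(-6)) + 7738) = √((1/91 + √(-5 + 2*(-2/(-6 - 6)))) + 7738) = √((1/91 + √(-5 + 2*(-2/(-12)))) + 7738) = √((1/91 + √(-5 + 2*(-2*(-1/12)))) + 7738) = √((1/91 + √(-5 + 2*(⅙))) + 7738) = √((1/91 + √(-5 + ⅓)) + 7738) = √((1/91 + √(-14/3)) + 7738) = √((1/91 + I*√42/3) + 7738) = √(704159/91 + I*√42/3)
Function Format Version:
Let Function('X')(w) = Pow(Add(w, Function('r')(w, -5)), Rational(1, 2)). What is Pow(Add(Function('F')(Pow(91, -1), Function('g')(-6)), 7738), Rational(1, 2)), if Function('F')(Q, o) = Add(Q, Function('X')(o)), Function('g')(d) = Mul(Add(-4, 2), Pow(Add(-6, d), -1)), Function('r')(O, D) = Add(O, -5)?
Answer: Mul(Rational(1, 273), Pow(Add(576706221, Mul(24843, I, Pow(42, Rational(1, 2)))), Rational(1, 2))) ≈ Add(87.966, Mul(0.012279, I))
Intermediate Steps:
Function('r')(O, D) = Add(-5, O)
Function('g')(d) = Mul(-2, Pow(Add(-6, d), -1))
Function('X')(w) = Pow(Add(-5, Mul(2, w)), Rational(1, 2)) (Function('X')(w) = Pow(Add(w, Add(-5, w)), Rational(1, 2)) = Pow(Add(-5, Mul(2, w)), Rational(1, 2)))
Function('F')(Q, o) = Add(Q, Pow(Add(-5, Mul(2, o)), Rational(1, 2)))
Pow(Add(Function('F')(Pow(91, -1), Function('g')(-6)), 7738), Rational(1, 2)) = Pow(Add(Add(Pow(91, -1), Pow(Add(-5, Mul(2, Mul(-2, Pow(Add(-6, -6), -1)))), Rational(1, 2))), 7738), Rational(1, 2)) = Pow(Add(Add(Rational(1, 91), Pow(Add(-5, Mul(2, Mul(-2, Pow(-12, -1)))), Rational(1, 2))), 7738), Rational(1, 2)) = Pow(Add(Add(Rational(1, 91), Pow(Add(-5, Mul(2, Mul(-2, Rational(-1, 12)))), Rational(1, 2))), 7738), Rational(1, 2)) = Pow(Add(Add(Rational(1, 91), Pow(Add(-5, Mul(2, Rational(1, 6))), Rational(1, 2))), 7738), Rational(1, 2)) = Pow(Add(Add(Rational(1, 91), Pow(Add(-5, Rational(1, 3)), Rational(1, 2))), 7738), Rational(1, 2)) = Pow(Add(Add(Rational(1, 91), Pow(Rational(-14, 3), Rational(1, 2))), 7738), Rational(1, 2)) = Pow(Add(Add(Rational(1, 91), Mul(Rational(1, 3), I, Pow(42, Rational(1, 2)))), 7738), Rational(1, 2)) = Pow(Add(Rational(704159, 91), Mul(Rational(1, 3), I, Pow(42, Rational(1, 2)))), Rational(1, 2))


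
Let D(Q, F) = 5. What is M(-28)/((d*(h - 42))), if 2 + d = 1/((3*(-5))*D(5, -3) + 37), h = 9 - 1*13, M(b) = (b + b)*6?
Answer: -912/253 ≈ -3.6047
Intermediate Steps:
M(b) = 12*b (M(b) = (2*b)*6 = 12*b)
h = -4 (h = 9 - 13 = -4)
d = -77/38 (d = -2 + 1/((3*(-5))*5 + 37) = -2 + 1/(-15*5 + 37) = -2 + 1/(-75 + 37) = -2 + 1/(-38) = -2 - 1/38 = -77/38 ≈ -2.0263)
M(-28)/((d*(h - 42))) = (12*(-28))/((-77*(-4 - 42)/38)) = -336/((-77/38*(-46))) = -336/1771/19 = -336*19/1771 = -912/253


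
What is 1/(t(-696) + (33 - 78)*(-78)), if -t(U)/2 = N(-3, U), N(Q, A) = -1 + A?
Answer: 1/4904 ≈ 0.00020392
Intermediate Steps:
t(U) = 2 - 2*U (t(U) = -2*(-1 + U) = 2 - 2*U)
1/(t(-696) + (33 - 78)*(-78)) = 1/((2 - 2*(-696)) + (33 - 78)*(-78)) = 1/((2 + 1392) - 45*(-78)) = 1/(1394 + 3510) = 1/4904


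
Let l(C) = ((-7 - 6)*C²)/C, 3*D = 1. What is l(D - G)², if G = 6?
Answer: 48841/9 ≈ 5426.8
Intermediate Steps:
D = ⅓ (D = (⅓)*1 = ⅓ ≈ 0.33333)
l(C) = -13*C (l(C) = (-13*C²)/C = -13*C)
l(D - G)² = (-13*(⅓ - 1*6))² = (-13*(⅓ - 6))² = (-13*(-17/3))² = (221/3)² = 48841/9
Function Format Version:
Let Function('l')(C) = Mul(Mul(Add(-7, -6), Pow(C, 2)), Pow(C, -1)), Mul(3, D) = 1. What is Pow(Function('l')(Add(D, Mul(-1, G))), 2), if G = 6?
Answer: Rational(48841, 9) ≈ 5426.8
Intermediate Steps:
D = Rational(1, 3) (D = Mul(Rational(1, 3), 1) = Rational(1, 3) ≈ 0.33333)
Function('l')(C) = Mul(-13, C) (Function('l')(C) = Mul(Mul(-13, Pow(C, 2)), Pow(C, -1)) = Mul(-13, C))
Pow(Function('l')(Add(D, Mul(-1, G))), 2) = Pow(Mul(-13, Add(Rational(1, 3), Mul(-1, 6))), 2) = Pow(Mul(-13, Add(Rational(1, 3), -6)), 2) = Pow(Mul(-13, Rational(-17, 3)), 2) = Pow(Rational(221, 3), 2) = Rational(48841, 9)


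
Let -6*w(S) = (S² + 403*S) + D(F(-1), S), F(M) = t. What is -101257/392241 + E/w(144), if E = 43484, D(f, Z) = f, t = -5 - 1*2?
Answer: -6488961673/1817252553 ≈ -3.5708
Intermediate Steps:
t = -7 (t = -5 - 2 = -7)
F(M) = -7
w(S) = 7/6 - 403*S/6 - S²/6 (w(S) = -((S² + 403*S) - 7)/6 = -(-7 + S² + 403*S)/6 = 7/6 - 403*S/6 - S²/6)
-101257/392241 + E/w(144) = -101257/392241 + 43484/(7/6 - 403/6*144 - ⅙*144²) = -101257*1/392241 + 43484/(7/6 - 9672 - ⅙*20736) = -101257/392241 + 43484/(7/6 - 9672 - 3456) = -101257/392241 + 43484/(-78761/6) = -101257/392241 + 43484*(-6/78761) = -101257/392241 - 260904/78761 = -6488961673/1817252553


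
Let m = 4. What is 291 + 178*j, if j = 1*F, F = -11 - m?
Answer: -2379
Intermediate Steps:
F = -15 (F = -11 - 1*4 = -11 - 4 = -15)
j = -15 (j = 1*(-15) = -15)
291 + 178*j = 291 + 178*(-15) = 291 - 2670 = -2379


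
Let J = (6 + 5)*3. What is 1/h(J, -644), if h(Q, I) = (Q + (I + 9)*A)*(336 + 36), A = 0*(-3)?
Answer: 1/12276 ≈ 8.1460e-5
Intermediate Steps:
A = 0
J = 33 (J = 11*3 = 33)
h(Q, I) = 372*Q (h(Q, I) = (Q + (I + 9)*0)*(336 + 36) = (Q + (9 + I)*0)*372 = (Q + 0)*372 = Q*372 = 372*Q)
1/h(J, -644) = 1/(372*33) = 1/12276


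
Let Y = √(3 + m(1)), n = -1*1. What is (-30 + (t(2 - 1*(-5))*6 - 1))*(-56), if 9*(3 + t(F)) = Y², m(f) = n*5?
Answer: 8456/3 ≈ 2818.7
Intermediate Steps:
n = -1
m(f) = -5 (m(f) = -1*5 = -5)
Y = I*√2 (Y = √(3 - 5) = √(-2) = I*√2 ≈ 1.4142*I)
t(F) = -29/9 (t(F) = -3 + (I*√2)²/9 = -3 + (⅑)*(-2) = -3 - 2/9 = -29/9)
(-30 + (t(2 - 1*(-5))*6 - 1))*(-56) = (-30 + (-29/9*6 - 1))*(-56) = (-30 + (-58/3 - 1))*(-56) = (-30 - 61/3)*(-56) = -151/3*(-56) = 8456/3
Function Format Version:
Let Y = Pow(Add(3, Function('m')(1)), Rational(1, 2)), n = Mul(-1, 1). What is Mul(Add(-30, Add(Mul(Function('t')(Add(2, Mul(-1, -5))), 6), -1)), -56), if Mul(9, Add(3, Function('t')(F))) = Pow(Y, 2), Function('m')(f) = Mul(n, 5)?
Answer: Rational(8456, 3) ≈ 2818.7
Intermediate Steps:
n = -1
Function('m')(f) = -5 (Function('m')(f) = Mul(-1, 5) = -5)
Y = Mul(I, Pow(2, Rational(1, 2))) (Y = Pow(Add(3, -5), Rational(1, 2)) = Pow(-2, Rational(1, 2)) = Mul(I, Pow(2, Rational(1, 2))) ≈ Mul(1.4142, I))
Function('t')(F) = Rational(-29, 9) (Function('t')(F) = Add(-3, Mul(Rational(1, 9), Pow(Mul(I, Pow(2, Rational(1, 2))), 2))) = Add(-3, Mul(Rational(1, 9), -2)) = Add(-3, Rational(-2, 9)) = Rational(-29, 9))
Mul(Add(-30, Add(Mul(Function('t')(Add(2, Mul(-1, -5))), 6), -1)), -56) = Mul(Add(-30, Add(Mul(Rational(-29, 9), 6), -1)), -56) = Mul(Add(-30, Add(Rational(-58, 3), -1)), -56) = Mul(Add(-30, Rational(-61, 3)), -56) = Mul(Rational(-151, 3), -56) = Rational(8456, 3)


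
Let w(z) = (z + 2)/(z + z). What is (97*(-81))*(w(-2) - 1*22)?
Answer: 172854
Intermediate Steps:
w(z) = (2 + z)/(2*z) (w(z) = (2 + z)/((2*z)) = (2 + z)*(1/(2*z)) = (2 + z)/(2*z))
(97*(-81))*(w(-2) - 1*22) = (97*(-81))*((½)*(2 - 2)/(-2) - 1*22) = -7857*((½)*(-½)*0 - 22) = -7857*(0 - 22) = -7857*(-22) = 172854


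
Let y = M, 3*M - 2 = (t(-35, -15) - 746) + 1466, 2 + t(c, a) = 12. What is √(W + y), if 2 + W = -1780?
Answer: I*√1538 ≈ 39.217*I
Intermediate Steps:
W = -1782 (W = -2 - 1780 = -1782)
t(c, a) = 10 (t(c, a) = -2 + 12 = 10)
M = 244 (M = ⅔ + ((10 - 746) + 1466)/3 = ⅔ + (-736 + 1466)/3 = ⅔ + (⅓)*730 = ⅔ + 730/3 = 244)
y = 244
√(W + y) = √(-1782 + 244) = √(-1538) = I*√1538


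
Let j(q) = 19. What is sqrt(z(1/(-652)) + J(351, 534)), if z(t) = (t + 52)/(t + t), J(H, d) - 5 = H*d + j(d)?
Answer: sqrt(682026)/2 ≈ 412.92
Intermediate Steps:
J(H, d) = 24 + H*d (J(H, d) = 5 + (H*d + 19) = 5 + (19 + H*d) = 24 + H*d)
z(t) = (52 + t)/(2*t) (z(t) = (52 + t)/((2*t)) = (1/(2*t))*(52 + t) = (52 + t)/(2*t))
sqrt(z(1/(-652)) + J(351, 534)) = sqrt((52 + 1/(-652))/(2*(1/(-652))) + (24 + 351*534)) = sqrt((52 - 1/652)/(2*(-1/652)) + (24 + 187434)) = sqrt((1/2)*(-652)*(33903/652) + 187458) = sqrt(-33903/2 + 187458) = sqrt(341013/2) = sqrt(682026)/2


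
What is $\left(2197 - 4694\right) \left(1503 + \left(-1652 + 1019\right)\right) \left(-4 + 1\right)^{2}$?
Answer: $-19551510$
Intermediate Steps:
$\left(2197 - 4694\right) \left(1503 + \left(-1652 + 1019\right)\right) \left(-4 + 1\right)^{2} = - 2497 \left(1503 - 633\right) \left(-3\right)^{2} = \left(-2497\right) 870 \cdot 9 = \left(-2172390\right) 9 = -19551510$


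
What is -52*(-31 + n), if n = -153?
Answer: 9568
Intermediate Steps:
-52*(-31 + n) = -52*(-31 - 153) = -52*(-184) = 9568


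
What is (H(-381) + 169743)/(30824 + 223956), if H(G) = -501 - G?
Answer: 169623/254780 ≈ 0.66576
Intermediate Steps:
(H(-381) + 169743)/(30824 + 223956) = ((-501 - 1*(-381)) + 169743)/(30824 + 223956) = ((-501 + 381) + 169743)/254780 = (-120 + 169743)*(1/254780) = 169623*(1/254780) = 169623/254780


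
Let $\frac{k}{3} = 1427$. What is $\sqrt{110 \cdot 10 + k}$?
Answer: $\sqrt{5381} \approx 73.355$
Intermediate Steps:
$k = 4281$ ($k = 3 \cdot 1427 = 4281$)
$\sqrt{110 \cdot 10 + k} = \sqrt{110 \cdot 10 + 4281} = \sqrt{1100 + 4281} = \sqrt{5381}$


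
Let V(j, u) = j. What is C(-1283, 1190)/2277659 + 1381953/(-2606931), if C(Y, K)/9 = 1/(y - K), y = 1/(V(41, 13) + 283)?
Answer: -404530778593270963/763111206070782237 ≈ -0.53011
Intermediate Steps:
y = 1/324 (y = 1/(41 + 283) = 1/324 ≈ 0.0030864)
C(Y, K) = 9/(1/324 - K)
C(-1283, 1190)/2277659 + 1381953/(-2606931) = -2916/(-1 + 324*1190)/2277659 + 1381953/(-2606931) = -2916/(-1 + 385560)*(1/2277659) + 1381953*(-1/2606931) = -2916/385559*(1/2277659) - 460651/868977 = -2916*1/385559*(1/2277659) - 460651/868977 = -2916/385559*1/2277659 - 460651/868977 = -2916/878171926381 - 460651/868977 = -404530778593270963/763111206070782237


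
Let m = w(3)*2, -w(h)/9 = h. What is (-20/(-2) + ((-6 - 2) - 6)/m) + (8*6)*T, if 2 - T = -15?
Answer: 22309/27 ≈ 826.26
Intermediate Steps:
w(h) = -9*h
T = 17 (T = 2 - 1*(-15) = 2 + 15 = 17)
m = -54 (m = -9*3*2 = -27*2 = -54)
(-20/(-2) + ((-6 - 2) - 6)/m) + (8*6)*T = (-20/(-2) + ((-6 - 2) - 6)/(-54)) + (8*6)*17 = (-20*(-½) + (-8 - 6)*(-1/54)) + 48*17 = (10 - 14*(-1/54)) + 816 = (10 + 7/27) + 816 = 277/27 + 816 = 22309/27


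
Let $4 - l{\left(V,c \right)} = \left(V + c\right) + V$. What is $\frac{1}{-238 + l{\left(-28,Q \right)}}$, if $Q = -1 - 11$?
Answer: $- \frac{1}{166} \approx -0.0060241$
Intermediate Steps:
$Q = -12$ ($Q = -1 - 11 = -12$)
$l{\left(V,c \right)} = 4 - c - 2 V$ ($l{\left(V,c \right)} = 4 - \left(\left(V + c\right) + V\right) = 4 - \left(c + 2 V\right) = 4 - c - 2 V$)
$\frac{1}{-238 + l{\left(-28,Q \right)}} = \frac{1}{-238 - -72} = \frac{1}{-238 + \left(4 + 12 + 56\right)} = \frac{1}{-238 + 72} = \frac{1}{-166} = - \frac{1}{166}$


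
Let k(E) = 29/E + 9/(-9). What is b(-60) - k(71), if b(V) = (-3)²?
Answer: 681/71 ≈ 9.5916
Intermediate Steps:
b(V) = 9
k(E) = -1 + 29/E (k(E) = 29/E + 9*(-⅑) = 29/E - 1 = -1 + 29/E)
b(-60) - k(71) = 9 - (29 - 1*71)/71 = 9 - (29 - 71)/71 = 9 - (-42)/71 = 9 - 1*(-42/71) = 9 + 42/71 = 681/71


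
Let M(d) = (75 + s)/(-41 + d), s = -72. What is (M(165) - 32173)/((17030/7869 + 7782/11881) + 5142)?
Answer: -19630522433919/3139140408296 ≈ -6.2535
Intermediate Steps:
M(d) = 3/(-41 + d) (M(d) = (75 - 72)/(-41 + d) = 3/(-41 + d))
(M(165) - 32173)/((17030/7869 + 7782/11881) + 5142) = (3/(-41 + 165) - 32173)/((17030/7869 + 7782/11881) + 5142) = (3/124 - 32173)/((17030*(1/7869) + 7782*(1/11881)) + 5142) = (3*(1/124) - 32173)/((17030/7869 + 7782/11881) + 5142) = (3/124 - 32173)/(263569988/93491589 + 5142) = -3989449/(124*480997320626/93491589) = -3989449/124*93491589/480997320626 = -19630522433919/3139140408296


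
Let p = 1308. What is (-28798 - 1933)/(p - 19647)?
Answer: 30731/18339 ≈ 1.6757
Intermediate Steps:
(-28798 - 1933)/(p - 19647) = (-28798 - 1933)/(1308 - 19647) = -30731/(-18339) = -30731*(-1/18339) = 30731/18339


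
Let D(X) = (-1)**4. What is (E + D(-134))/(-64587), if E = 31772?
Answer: -10591/21529 ≈ -0.49194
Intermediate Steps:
D(X) = 1
(E + D(-134))/(-64587) = (31772 + 1)/(-64587) = 31773*(-1/64587) = -10591/21529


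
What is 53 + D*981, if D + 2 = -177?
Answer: -175546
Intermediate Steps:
D = -179 (D = -2 - 177 = -179)
53 + D*981 = 53 - 179*981 = 53 - 175599 = -175546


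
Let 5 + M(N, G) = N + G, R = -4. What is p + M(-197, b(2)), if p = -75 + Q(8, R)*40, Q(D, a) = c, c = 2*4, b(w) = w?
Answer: 45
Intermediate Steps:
M(N, G) = -5 + G + N (M(N, G) = -5 + (N + G) = -5 + (G + N) = -5 + G + N)
c = 8
Q(D, a) = 8
p = 245 (p = -75 + 8*40 = -75 + 320 = 245)
p + M(-197, b(2)) = 245 + (-5 + 2 - 197) = 245 - 200 = 45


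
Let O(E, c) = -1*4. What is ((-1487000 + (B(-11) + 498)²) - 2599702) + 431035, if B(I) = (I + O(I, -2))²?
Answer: -3132938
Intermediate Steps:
O(E, c) = -4
B(I) = (-4 + I)² (B(I) = (I - 4)² = (-4 + I)²)
((-1487000 + (B(-11) + 498)²) - 2599702) + 431035 = ((-1487000 + ((-4 - 11)² + 498)²) - 2599702) + 431035 = ((-1487000 + ((-15)² + 498)²) - 2599702) + 431035 = ((-1487000 + (225 + 498)²) - 2599702) + 431035 = ((-1487000 + 723²) - 2599702) + 431035 = ((-1487000 + 522729) - 2599702) + 431035 = (-964271 - 2599702) + 431035 = -3563973 + 431035 = -3132938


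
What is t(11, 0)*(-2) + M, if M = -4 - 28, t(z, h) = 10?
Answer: -52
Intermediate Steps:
M = -32
t(11, 0)*(-2) + M = 10*(-2) - 32 = -20 - 32 = -52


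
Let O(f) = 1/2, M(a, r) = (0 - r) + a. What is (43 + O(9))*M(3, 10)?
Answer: -609/2 ≈ -304.50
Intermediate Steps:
M(a, r) = a - r (M(a, r) = -r + a = a - r)
O(f) = ½
(43 + O(9))*M(3, 10) = (43 + ½)*(3 - 1*10) = 87*(3 - 10)/2 = (87/2)*(-7) = -609/2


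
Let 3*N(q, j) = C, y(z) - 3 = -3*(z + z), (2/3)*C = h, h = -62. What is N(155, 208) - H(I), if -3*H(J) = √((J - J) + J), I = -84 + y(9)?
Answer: -31 + I*√15 ≈ -31.0 + 3.873*I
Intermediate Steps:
C = -93 (C = (3/2)*(-62) = -93)
y(z) = 3 - 6*z (y(z) = 3 - 3*(z + z) = 3 - 6*z)
N(q, j) = -31 (N(q, j) = (⅓)*(-93) = -31)
I = -135 (I = -84 + (3 - 6*9) = -84 + (3 - 54) = -84 - 51 = -135)
H(J) = -√J/3 (H(J) = -√((J - J) + J)/3 = -√(0 + J)/3 = -√J/3)
N(155, 208) - H(I) = -31 - (-1)*√(-135)/3 = -31 - (-1)*3*I*√15/3 = -31 - (-1)*I*√15 = -31 + I*√15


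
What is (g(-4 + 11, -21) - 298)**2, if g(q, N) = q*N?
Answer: 198025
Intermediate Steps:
g(q, N) = N*q
(g(-4 + 11, -21) - 298)**2 = (-21*(-4 + 11) - 298)**2 = (-21*7 - 298)**2 = (-147 - 298)**2 = (-445)**2 = 198025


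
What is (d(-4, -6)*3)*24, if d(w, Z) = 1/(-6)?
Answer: -12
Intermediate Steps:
d(w, Z) = -1/6
(d(-4, -6)*3)*24 = -1/6*3*24 = -1/2*24 = -12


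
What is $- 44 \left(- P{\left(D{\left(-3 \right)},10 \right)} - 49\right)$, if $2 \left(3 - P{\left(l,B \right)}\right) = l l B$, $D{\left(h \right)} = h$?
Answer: $308$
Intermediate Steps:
$P{\left(l,B \right)} = 3 - \frac{B l^{2}}{2}$ ($P{\left(l,B \right)} = 3 - \frac{l l B}{2} = 3 - \frac{l B l}{2} = 3 - \frac{B l^{2}}{2}$)
$- 44 \left(- P{\left(D{\left(-3 \right)},10 \right)} - 49\right) = - 44 \left(- (3 - 5 \left(-3\right)^{2}) - 49\right) = - 44 \left(- (3 - 5 \cdot 9) - 49\right) = - 44 \left(- (3 - 45) - 49\right) = - 44 \left(\left(-1\right) \left(-42\right) - 49\right) = - 44 \left(42 - 49\right) = \left(-44\right) \left(-7\right) = 308$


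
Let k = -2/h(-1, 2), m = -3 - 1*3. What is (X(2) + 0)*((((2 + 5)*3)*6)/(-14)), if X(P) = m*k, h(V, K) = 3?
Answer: -36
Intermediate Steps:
m = -6 (m = -3 - 3 = -6)
k = -⅔ (k = -2/3 = -2*⅓ = -⅔ ≈ -0.66667)
X(P) = 4 (X(P) = -6*(-⅔) = 4)
(X(2) + 0)*((((2 + 5)*3)*6)/(-14)) = (4 + 0)*((((2 + 5)*3)*6)/(-14)) = 4*(((7*3)*6)*(-1/14)) = 4*((21*6)*(-1/14)) = 4*(126*(-1/14)) = 4*(-9) = -36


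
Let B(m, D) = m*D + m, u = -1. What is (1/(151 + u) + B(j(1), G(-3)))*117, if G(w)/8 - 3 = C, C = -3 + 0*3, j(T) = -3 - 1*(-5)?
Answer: 11739/50 ≈ 234.78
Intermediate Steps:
j(T) = 2 (j(T) = -3 + 5 = 2)
C = -3 (C = -3 + 0 = -3)
G(w) = 0 (G(w) = 24 + 8*(-3) = 24 - 24 = 0)
B(m, D) = m + D*m (B(m, D) = D*m + m = m + D*m)
(1/(151 + u) + B(j(1), G(-3)))*117 = (1/(151 - 1) + 2*(1 + 0))*117 = (1/150 + 2*1)*117 = (1/150 + 2)*117 = (301/150)*117 = 11739/50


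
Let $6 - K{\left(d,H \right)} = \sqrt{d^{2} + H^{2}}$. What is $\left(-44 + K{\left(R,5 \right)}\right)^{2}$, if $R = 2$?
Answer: $\left(38 + \sqrt{29}\right)^{2} \approx 1882.3$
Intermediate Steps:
$K{\left(d,H \right)} = 6 - \sqrt{H^{2} + d^{2}}$ ($K{\left(d,H \right)} = 6 - \sqrt{d^{2} + H^{2}} = 6 - \sqrt{H^{2} + d^{2}}$)
$\left(-44 + K{\left(R,5 \right)}\right)^{2} = \left(-44 + \left(6 - \sqrt{5^{2} + 2^{2}}\right)\right)^{2} = \left(-44 + \left(6 - \sqrt{25 + 4}\right)\right)^{2} = \left(-44 + \left(6 - \sqrt{29}\right)\right)^{2} = \left(-38 - \sqrt{29}\right)^{2}$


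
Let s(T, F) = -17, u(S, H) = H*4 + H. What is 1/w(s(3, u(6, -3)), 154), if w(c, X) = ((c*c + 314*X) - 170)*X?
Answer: 1/7465150 ≈ 1.3396e-7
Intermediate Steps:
u(S, H) = 5*H (u(S, H) = 4*H + H = 5*H)
w(c, X) = X*(-170 + c**2 + 314*X) (w(c, X) = ((c**2 + 314*X) - 170)*X = (-170 + c**2 + 314*X)*X = X*(-170 + c**2 + 314*X))
1/w(s(3, u(6, -3)), 154) = 1/(154*(-170 + (-17)**2 + 314*154)) = 1/(154*(-170 + 289 + 48356)) = 1/(154*48475) = 1/7465150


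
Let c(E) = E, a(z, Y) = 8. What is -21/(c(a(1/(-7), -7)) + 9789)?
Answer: -21/9797 ≈ -0.0021435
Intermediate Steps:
-21/(c(a(1/(-7), -7)) + 9789) = -21/(8 + 9789) = -21/9797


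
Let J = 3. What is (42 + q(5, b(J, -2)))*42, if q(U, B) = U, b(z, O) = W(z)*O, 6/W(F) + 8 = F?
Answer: 1974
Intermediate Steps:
W(F) = 6/(-8 + F)
b(z, O) = 6*O/(-8 + z) (b(z, O) = (6/(-8 + z))*O = 6*O/(-8 + z))
(42 + q(5, b(J, -2)))*42 = (42 + 5)*42 = 47*42 = 1974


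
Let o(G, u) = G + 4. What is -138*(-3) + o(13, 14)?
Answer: 431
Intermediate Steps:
o(G, u) = 4 + G
-138*(-3) + o(13, 14) = -138*(-3) + (4 + 13) = -69*(-6) + 17 = 414 + 17 = 431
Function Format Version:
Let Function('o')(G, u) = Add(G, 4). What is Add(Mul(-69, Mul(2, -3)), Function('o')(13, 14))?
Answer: 431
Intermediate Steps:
Function('o')(G, u) = Add(4, G)
Add(Mul(-69, Mul(2, -3)), Function('o')(13, 14)) = Add(Mul(-69, Mul(2, -3)), Add(4, 13)) = Add(Mul(-69, -6), 17) = Add(414, 17) = 431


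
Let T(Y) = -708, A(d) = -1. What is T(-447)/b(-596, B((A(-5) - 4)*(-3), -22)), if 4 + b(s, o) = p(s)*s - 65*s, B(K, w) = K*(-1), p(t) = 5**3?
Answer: 177/8941 ≈ 0.019796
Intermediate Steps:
p(t) = 125
B(K, w) = -K
b(s, o) = -4 + 60*s (b(s, o) = -4 + (125*s - 65*s) = -4 + 60*s)
T(-447)/b(-596, B((A(-5) - 4)*(-3), -22)) = -708/(-4 + 60*(-596)) = -708/(-4 - 35760) = -708/(-35764) = -708*(-1/35764) = 177/8941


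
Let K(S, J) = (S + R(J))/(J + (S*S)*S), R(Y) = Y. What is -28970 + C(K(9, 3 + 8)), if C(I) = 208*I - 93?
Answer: -1075123/37 ≈ -29057.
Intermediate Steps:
K(S, J) = (J + S)/(J + S³) (K(S, J) = (S + J)/(J + (S*S)*S) = (J + S)/(J + S²*S) = (J + S)/(J + S³))
C(I) = -93 + 208*I
-28970 + C(K(9, 3 + 8)) = -28970 + (-93 + 208*(((3 + 8) + 9)/((3 + 8) + 9³))) = -28970 + (-93 + 208*((11 + 9)/(11 + 729))) = -28970 + (-93 + 208*(20/740)) = -28970 + (-93 + 208*((1/740)*20)) = -28970 + (-93 + 208*(1/37)) = -28970 + (-93 + 208/37) = -28970 - 3233/37 = -1075123/37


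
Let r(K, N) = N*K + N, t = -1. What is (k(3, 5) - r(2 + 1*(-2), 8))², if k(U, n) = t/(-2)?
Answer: 225/4 ≈ 56.250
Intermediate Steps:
k(U, n) = ½ (k(U, n) = -1/(-2) = -1*(-½) = ½)
r(K, N) = N + K*N (r(K, N) = K*N + N = N + K*N)
(k(3, 5) - r(2 + 1*(-2), 8))² = (½ - 8*(1 + (2 + 1*(-2))))² = (½ - 8*(1 + (2 - 2)))² = (½ - 8*(1 + 0))² = (½ - 8)² = (-15/2)² = 225/4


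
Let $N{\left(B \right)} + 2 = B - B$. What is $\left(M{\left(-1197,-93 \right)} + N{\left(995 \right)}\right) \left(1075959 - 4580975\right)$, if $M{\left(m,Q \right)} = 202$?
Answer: $-701003200$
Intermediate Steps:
$N{\left(B \right)} = -2$ ($N{\left(B \right)} = -2 + \left(B - B\right) = -2 + 0 = -2$)
$\left(M{\left(-1197,-93 \right)} + N{\left(995 \right)}\right) \left(1075959 - 4580975\right) = \left(202 - 2\right) \left(1075959 - 4580975\right) = 200 \left(-3505016\right) = -701003200$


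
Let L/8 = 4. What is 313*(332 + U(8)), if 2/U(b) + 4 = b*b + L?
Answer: 4780449/46 ≈ 1.0392e+5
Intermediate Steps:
L = 32 (L = 8*4 = 32)
U(b) = 2/(28 + b²) (U(b) = 2/(-4 + (b*b + 32)) = 2/(-4 + (b² + 32)) = 2/(-4 + (32 + b²)) = 2/(28 + b²))
313*(332 + U(8)) = 313*(332 + 2/(28 + 8²)) = 313*(332 + 2/(28 + 64)) = 313*(332 + 2/92) = 313*(332 + 2*(1/92)) = 313*(332 + 1/46) = 313*(15273/46) = 4780449/46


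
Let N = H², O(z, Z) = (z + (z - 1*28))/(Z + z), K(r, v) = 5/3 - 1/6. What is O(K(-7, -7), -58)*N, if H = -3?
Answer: 450/113 ≈ 3.9823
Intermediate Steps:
K(r, v) = 3/2 (K(r, v) = 5*(⅓) - 1*⅙ = 5/3 - ⅙ = 3/2)
O(z, Z) = (-28 + 2*z)/(Z + z) (O(z, Z) = (z + (z - 28))/(Z + z) = (z + (-28 + z))/(Z + z) = (-28 + 2*z)/(Z + z))
N = 9 (N = (-3)² = 9)
O(K(-7, -7), -58)*N = (2*(-14 + 3/2)/(-58 + 3/2))*9 = (2*(-25/2)/(-113/2))*9 = (2*(-2/113)*(-25/2))*9 = (50/113)*9 = 450/113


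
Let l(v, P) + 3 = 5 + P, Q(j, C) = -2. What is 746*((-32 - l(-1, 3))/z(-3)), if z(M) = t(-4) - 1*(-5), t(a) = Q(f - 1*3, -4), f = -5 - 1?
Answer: -27602/3 ≈ -9200.7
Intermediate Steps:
f = -6
l(v, P) = 2 + P (l(v, P) = -3 + (5 + P) = 2 + P)
t(a) = -2
z(M) = 3 (z(M) = -2 - 1*(-5) = -2 + 5 = 3)
746*((-32 - l(-1, 3))/z(-3)) = 746*((-32 - (2 + 3))/3) = 746*((-32 - 1*5)*(⅓)) = 746*((-32 - 5)*(⅓)) = 746*(-37*⅓) = 746*(-37/3) = -27602/3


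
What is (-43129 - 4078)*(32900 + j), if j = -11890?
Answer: -991819070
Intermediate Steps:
(-43129 - 4078)*(32900 + j) = (-43129 - 4078)*(32900 - 11890) = -47207*21010 = -991819070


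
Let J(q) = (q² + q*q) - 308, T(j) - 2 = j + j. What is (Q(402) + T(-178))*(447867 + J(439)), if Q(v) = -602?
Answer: -796348956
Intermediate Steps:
T(j) = 2 + 2*j (T(j) = 2 + (j + j) = 2 + 2*j)
J(q) = -308 + 2*q² (J(q) = (q² + q²) - 308 = 2*q² - 308 = -308 + 2*q²)
(Q(402) + T(-178))*(447867 + J(439)) = (-602 + (2 + 2*(-178)))*(447867 + (-308 + 2*439²)) = (-602 + (2 - 356))*(447867 + (-308 + 2*192721)) = (-602 - 354)*(447867 + (-308 + 385442)) = -956*(447867 + 385134) = -956*833001 = -796348956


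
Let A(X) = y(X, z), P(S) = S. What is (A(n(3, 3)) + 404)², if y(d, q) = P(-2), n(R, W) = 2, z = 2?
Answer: 161604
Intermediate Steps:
y(d, q) = -2
A(X) = -2
(A(n(3, 3)) + 404)² = (-2 + 404)² = 402² = 161604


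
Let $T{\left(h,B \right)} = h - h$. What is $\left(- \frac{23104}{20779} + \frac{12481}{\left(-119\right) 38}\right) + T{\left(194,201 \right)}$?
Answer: $- \frac{51974141}{13423234} \approx -3.872$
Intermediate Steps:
$T{\left(h,B \right)} = 0$
$\left(- \frac{23104}{20779} + \frac{12481}{\left(-119\right) 38}\right) + T{\left(194,201 \right)} = \left(- \frac{23104}{20779} + \frac{12481}{\left(-119\right) 38}\right) + 0 = \left(\left(-23104\right) \frac{1}{20779} + \frac{12481}{-4522}\right) + 0 = \left(- \frac{23104}{20779} + 12481 \left(- \frac{1}{4522}\right)\right) + 0 = \left(- \frac{23104}{20779} - \frac{1783}{646}\right) + 0 = - \frac{51974141}{13423234} + 0 = - \frac{51974141}{13423234}$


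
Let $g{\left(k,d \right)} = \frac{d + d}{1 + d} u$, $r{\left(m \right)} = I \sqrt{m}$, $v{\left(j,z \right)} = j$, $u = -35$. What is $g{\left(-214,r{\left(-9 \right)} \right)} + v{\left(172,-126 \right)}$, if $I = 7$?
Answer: $\frac{22577}{221} - \frac{735 i}{221} \approx 102.16 - 3.3258 i$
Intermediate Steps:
$r{\left(m \right)} = 7 \sqrt{m}$
$g{\left(k,d \right)} = - \frac{70 d}{1 + d}$ ($g{\left(k,d \right)} = \frac{d + d}{1 + d} \left(-35\right) = \frac{2 d}{1 + d} \left(-35\right) = - \frac{70 d}{1 + d}$)
$g{\left(-214,r{\left(-9 \right)} \right)} + v{\left(172,-126 \right)} = - \frac{70 \cdot 7 \sqrt{-9}}{1 + 7 \sqrt{-9}} + 172 = - \frac{70 \cdot 7 \cdot 3 i}{1 + 7 \cdot 3 i} + 172 = - \frac{70 \cdot 21 i}{1 + 21 i} + 172 = - 70 \cdot 21 i \frac{1 - 21 i}{442} + 172 = - \frac{735 i \left(1 - 21 i\right)}{221} + 172 = 172 - \frac{735 i \left(1 - 21 i\right)}{221}$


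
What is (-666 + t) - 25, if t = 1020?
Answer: 329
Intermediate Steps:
(-666 + t) - 25 = (-666 + 1020) - 25 = 354 - 25 = 329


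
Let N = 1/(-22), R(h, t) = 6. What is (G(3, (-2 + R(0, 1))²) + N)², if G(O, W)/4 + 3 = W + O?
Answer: 1979649/484 ≈ 4090.2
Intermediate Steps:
G(O, W) = -12 + 4*O + 4*W (G(O, W) = -12 + 4*(W + O) = -12 + 4*(O + W) = -12 + (4*O + 4*W) = -12 + 4*O + 4*W)
N = -1/22 ≈ -0.045455
(G(3, (-2 + R(0, 1))²) + N)² = ((-12 + 4*3 + 4*(-2 + 6)²) - 1/22)² = ((-12 + 12 + 4*4²) - 1/22)² = ((-12 + 12 + 4*16) - 1/22)² = ((-12 + 12 + 64) - 1/22)² = (64 - 1/22)² = (1407/22)² = 1979649/484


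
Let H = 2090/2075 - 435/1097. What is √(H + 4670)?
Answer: √968017297617105/455255 ≈ 68.342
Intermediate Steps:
H = 278021/455255 (H = 2090*(1/2075) - 435*1/1097 = 418/415 - 435/1097 = 278021/455255 ≈ 0.61069)
√(H + 4670) = √(278021/455255 + 4670) = √(2126318871/455255) = √968017297617105/455255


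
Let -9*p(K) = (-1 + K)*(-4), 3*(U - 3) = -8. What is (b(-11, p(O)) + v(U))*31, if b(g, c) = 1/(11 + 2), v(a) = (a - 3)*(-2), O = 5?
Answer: 6541/39 ≈ 167.72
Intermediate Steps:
U = ⅓ (U = 3 + (⅓)*(-8) = 3 - 8/3 = ⅓ ≈ 0.33333)
p(K) = -4/9 + 4*K/9 (p(K) = -(-1 + K)*(-4)/9 = -(4 - 4*K)/9 = -4/9 + 4*K/9)
v(a) = 6 - 2*a (v(a) = (-3 + a)*(-2) = 6 - 2*a)
b(g, c) = 1/13
(b(-11, p(O)) + v(U))*31 = (1/13 + (6 - 2*⅓))*31 = (1/13 + (6 - ⅔))*31 = (1/13 + 16/3)*31 = (211/39)*31 = 6541/39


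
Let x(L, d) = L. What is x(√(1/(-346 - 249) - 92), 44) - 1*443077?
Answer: -443077 + I*√32570895/595 ≈ -4.4308e+5 + 9.5918*I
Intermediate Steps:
x(√(1/(-346 - 249) - 92), 44) - 1*443077 = √(1/(-346 - 249) - 92) - 1*443077 = √(1/(-595) - 92) - 443077 = √(-1/595 - 92) - 443077 = √(-54741/595) - 443077 = I*√32570895/595 - 443077 = -443077 + I*√32570895/595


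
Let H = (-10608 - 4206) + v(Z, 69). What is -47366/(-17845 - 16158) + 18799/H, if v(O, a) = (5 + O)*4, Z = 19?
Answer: 5264581/45496014 ≈ 0.11572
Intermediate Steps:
v(O, a) = 20 + 4*O
H = -14718 (H = (-10608 - 4206) + (20 + 4*19) = -14814 + (20 + 76) = -14814 + 96 = -14718)
-47366/(-17845 - 16158) + 18799/H = -47366/(-17845 - 16158) + 18799/(-14718) = -47366/(-34003) + 18799*(-1/14718) = -47366*(-1/34003) - 1709/1338 = 47366/34003 - 1709/1338 = 5264581/45496014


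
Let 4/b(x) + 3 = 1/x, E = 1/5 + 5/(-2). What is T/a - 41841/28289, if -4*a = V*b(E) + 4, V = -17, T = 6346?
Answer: -7100951398/6647915 ≈ -1068.1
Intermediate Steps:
E = -23/10 (E = 1*(⅕) + 5*(-½) = ⅕ - 5/2 = -23/10 ≈ -2.3000)
b(x) = 4/(-3 + 1/x)
a = -470/79 (a = -(-(-68)*(-23)/(10*(-1 + 3*(-23/10))) + 4)/4 = -(-(-68)*(-23)/(10*(-1 - 69/10)) + 4)/4 = -(-(-68)*(-23)/(10*(-79/10)) + 4)/4 = -(-(-68)*(-23)*(-10)/(10*79) + 4)/4 = -(-17*(-92/79) + 4)/4 = -(1564/79 + 4)/4 = -¼*1880/79 = -470/79 ≈ -5.9494)
T/a - 41841/28289 = 6346/(-470/79) - 41841/28289 = 6346*(-79/470) - 41841*1/28289 = -250667/235 - 41841/28289 = -7100951398/6647915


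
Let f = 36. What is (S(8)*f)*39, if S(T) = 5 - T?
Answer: -4212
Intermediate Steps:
(S(8)*f)*39 = ((5 - 1*8)*36)*39 = ((5 - 8)*36)*39 = -3*36*39 = -108*39 = -4212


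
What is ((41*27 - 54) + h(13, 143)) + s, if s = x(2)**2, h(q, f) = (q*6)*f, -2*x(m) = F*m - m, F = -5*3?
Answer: 12463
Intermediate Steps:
F = -15
x(m) = 8*m (x(m) = -(-15*m - m)/2 = -(-8)*m = 8*m)
h(q, f) = 6*f*q (h(q, f) = (6*q)*f = 6*f*q)
s = 256 (s = (8*2)**2 = 16**2 = 256)
((41*27 - 54) + h(13, 143)) + s = ((41*27 - 54) + 6*143*13) + 256 = ((1107 - 54) + 11154) + 256 = (1053 + 11154) + 256 = 12207 + 256 = 12463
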